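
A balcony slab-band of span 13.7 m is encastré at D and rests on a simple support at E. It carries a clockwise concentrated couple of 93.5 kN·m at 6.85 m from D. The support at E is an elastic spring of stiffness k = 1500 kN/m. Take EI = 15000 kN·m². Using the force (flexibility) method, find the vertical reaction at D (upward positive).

Choose R_E as the redundant. The primary structure is the cantilever fixed at D.
Deflection at E on the released cantilever, summing each load's contribution:
  clockwise couple 93.5 at a = 6.85: M₀a(2L − a)/(2EI) = 6581/EI
Flexibility coefficient — unit upward force at E: δ_{EE} = L³/(3EI) = 857.1/EI.
With EI = 15000 kN·m²: δ_0 = 0.43873 m and δ_{EE} = 0.057141 m/kN.
Compatibility — the spring shortens by R_E/k under the reaction it provides: δ_0 − R_E·δ_{EE} = R_E/k. With 1/k = 0.000667 m/kN, R_E = δ_0 / (δ_{EE} + 1/k) = 0.43873 / (0.057141 + 0.000667) = 7.589 kN.
Vertical equilibrium: R_D = ΣP − R_E = 0 − 7.589 = -7.589 kN.

R_D = -7.589 kN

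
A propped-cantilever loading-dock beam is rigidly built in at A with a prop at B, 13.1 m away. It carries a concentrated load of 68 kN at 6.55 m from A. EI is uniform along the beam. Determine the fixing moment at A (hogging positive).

M_A = 167 kN·m

Release the roller at B. Primary structure: cantilever fixed at A.
Free-end deflection of the primary structure under the applied loading (downward +):
  point load 68 at a = 6.55: Pa²(3L − a)/(6EI) = 15924/EI
Tip deflection under a unit load at B: L³/(3EI) = 749.4/EI.
Compatibility at B: δ_0 − R_B·δ_{BB} = 0, so R_B = 15924/749.4 = 21.25 kN.
Moment equilibrium about A: M_A = Σ(load moments about A) − R_B·L = 445.4 − 21.25×13.1 = 167 kN·m.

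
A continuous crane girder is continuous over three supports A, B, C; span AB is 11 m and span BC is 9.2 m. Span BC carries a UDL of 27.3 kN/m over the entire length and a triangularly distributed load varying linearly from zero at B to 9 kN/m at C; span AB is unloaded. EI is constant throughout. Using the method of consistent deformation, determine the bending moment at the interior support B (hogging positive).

M_B = 151.8 kN·m

Insert a hinge at B; M_B is the redundant, and each span becomes simply supported.
Discontinuity in slope at B on the released structure — sum the simple-span end rotations:
  span BC: UDL 27.3: wL³/(24EI) = 885.8/EI
  span BC: triangular load, peak 9: 7w₀L³/(360EI) = 136.3/EI
  relative rotation θ_0 = (0 + 1022)/EI = 1022/EI
A unit hogging moment at B produces rotation L₁/(3EI) + L₂/(3EI) = 6.733/EI.
Slope continuity at B: θ_0 = M_B·6.733/EI, so M_B = 1022/6.733 = 151.8 kN·m (hogging).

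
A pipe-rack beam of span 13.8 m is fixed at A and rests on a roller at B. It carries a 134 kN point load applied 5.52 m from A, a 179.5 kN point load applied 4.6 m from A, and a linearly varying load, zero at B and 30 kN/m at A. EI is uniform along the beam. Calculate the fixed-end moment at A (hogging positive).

Choose R_B as the redundant. The primary structure is the cantilever fixed at A.
Primary-structure tip deflection at B by superposition:
  point load 134 at a = 5.52: Pa²(3L − a)/(6EI) = 24417/EI
  point load 179.5 at a = 4.6: Pa²(3L − a)/(6EI) = 23296/EI
  triangular load, peak 30 at the fixed end: w₀L⁴/(30EI) = 36267/EI
  δ_0 = 83980/EI
Flexibility coefficient — unit upward force at B: δ_{BB} = L³/(3EI) = 876/EI.
Compatibility at B: δ_0 − R_B·δ_{BB} = 0, so R_B = 83980/876 = 95.86 kN.
Moment equilibrium about A: M_A = Σ(load moments about A) − R_B·L = 2518 − 95.86×13.8 = 1195 kN·m.

M_A = 1195 kN·m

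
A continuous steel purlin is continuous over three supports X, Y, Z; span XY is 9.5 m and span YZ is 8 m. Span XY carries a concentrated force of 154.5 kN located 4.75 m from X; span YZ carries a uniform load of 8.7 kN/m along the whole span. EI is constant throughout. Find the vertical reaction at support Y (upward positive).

R_Y = 153.8 kN

Release continuity at Y by inserting a hinge; the redundant is the internal moment M_Y. The primary structure is two simply-supported spans XY and YZ.
End slopes at the hinge Y, treating each span as simply supported:
  span XY: point load 154.5 at a = 4.75: Pab(L + a)/(6LEI) = 871.5/EI
  span YZ: UDL 8.7: wL³/(24EI) = 185.6/EI
  relative rotation θ_0 = (871.5 + 185.6)/EI = 1057/EI
A unit hogging moment at Y produces rotation L₁/(3EI) + L₂/(3EI) = 5.833/EI.
Slope continuity at Y: θ_0 = M_Y·5.833/EI, so M_Y = 1057/5.833 = 181.2 kN·m (hogging).
Span XY, ΣM about X with M_Y applied at Y: R_Y^{XY}·9.5 = 733.9 + 181.2, so R_Y^{XY} = 96.33 kN and R_X = 154.5 − 96.33 = 58.17 kN.
Span YZ, ΣM about Z: R_Y^{YZ}·8 = 278.4 + 181.2, so R_Y^{YZ} = 57.45 kN and R_Z = 69.6 − 57.45 = 12.15 kN.
R_Y = 96.33 + 57.45 = 153.8 kN.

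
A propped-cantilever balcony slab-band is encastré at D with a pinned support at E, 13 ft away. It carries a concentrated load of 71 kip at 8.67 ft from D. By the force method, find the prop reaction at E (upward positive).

Take the reaction at E as the redundant and release it; the primary structure is a cantilever fixed at D.
Downward deflection at the released point E due to the loads:
  point load 71 at a = 8.67: Pa²(3L − a)/(6EI) = 26978/EI
Flexibility coefficient — unit upward force at E: δ_{EE} = L³/(3EI) = 732.3/EI.
Compatibility at E: δ_0 − R_E·δ_{EE} = 0, so R_E = 26978/732.3 = 36.84 kip.

R_E = 36.84 kip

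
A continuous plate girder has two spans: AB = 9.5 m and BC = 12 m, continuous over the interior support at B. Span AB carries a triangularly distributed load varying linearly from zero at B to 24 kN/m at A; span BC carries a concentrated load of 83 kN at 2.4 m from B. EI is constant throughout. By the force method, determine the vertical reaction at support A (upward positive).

R_A = 61.7 kN

Insert a hinge at B; M_B is the redundant, and each span becomes simply supported.
End slopes at the hinge B, treating each span as simply supported:
  span AB: triangular load, peak 24: 7w₀L³/(360EI) = 400.1/EI
  span BC: point load 83 at a = 2.4: Pab(L + b)/(6LEI) = 573.7/EI
  relative rotation θ_0 = (400.1 + 573.7)/EI = 973.8/EI
A unit hogging moment at B produces rotation L₁/(3EI) + L₂/(3EI) = 7.167/EI.
Slope continuity at B: θ_0 = M_B·7.167/EI, so M_B = 973.8/7.167 = 135.9 kN·m (hogging).
Span AB, ΣM about A with M_B applied at B: R_B^{AB}·9.5 = 361 + 135.9, so R_B^{AB} = 52.3 kN and R_A = 114 − 52.3 = 61.7 kN.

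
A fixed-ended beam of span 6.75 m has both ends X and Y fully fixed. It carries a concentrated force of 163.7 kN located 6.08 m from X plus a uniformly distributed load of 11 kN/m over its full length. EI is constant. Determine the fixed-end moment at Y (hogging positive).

M_Y = 130.8 kN·m

Take the two fixed-end moments M_X, M_Y as redundants; the released structure is the simple span XY.
Simple-span end rotations at X and Y under the given loads:
  at X: point load 163.7 at a = 6.08: Pab(L + b)/(6LEI) = 122.2/EI
  at Y: point load 163.7 at a = 6.08: Pab(L + a)/(6LEI) = 211.3/EI
  at X: UDL 11: wL³/(24EI) = 141/EI
  at Y: UDL 11: wL³/(24EI) = 141/EI
  θ_X0 = 263.1/EI,  θ_Y0 = 352.2/EI
Flexibility coefficients: a unit moment at one end gives L/(3EI) there and L/(6EI) at the far end, so f₁₁ = f₂₂ = 2.25/EI and f₁₂ = f₂₁ = 1.125/EI.
Compatibility — zero rotation at each built-in end:
  2.25 M_X + 1.125 M_Y = 263.1
  1.125 M_X + 2.25 M_Y = 352.2
Solving the pair gives M_X = 51.57 kN·m and M_Y = 130.8 kN·m (hogging).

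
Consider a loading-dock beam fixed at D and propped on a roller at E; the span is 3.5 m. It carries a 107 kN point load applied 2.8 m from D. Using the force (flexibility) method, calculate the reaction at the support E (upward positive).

Release the roller at E. Primary structure: cantilever fixed at D.
Primary-structure tip deflection at E by superposition:
  point load 107 at a = 2.8: Pa²(3L − a)/(6EI) = 1077/EI
Flexibility coefficient — unit upward force at E: δ_{EE} = L³/(3EI) = 14.29/EI.
The prop prevents deflection at E: R_E = δ_0/δ_{EE} = 1077/14.29 = 75.33 kN.

R_E = 75.33 kN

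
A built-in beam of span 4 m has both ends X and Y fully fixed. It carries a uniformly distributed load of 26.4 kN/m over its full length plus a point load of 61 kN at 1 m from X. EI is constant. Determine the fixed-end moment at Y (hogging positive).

Take the two fixed-end moments M_X, M_Y as redundants; the released structure is the simple span XY.
End rotations of the released simple span under the applied load (×1/EI):
  at X: UDL 26.4: wL³/(24EI) = 70.4/EI
  at Y: UDL 26.4: wL³/(24EI) = 70.4/EI
  at X: point load 61 at a = 1: Pab(L + b)/(6LEI) = 53.38/EI
  at Y: point load 61 at a = 1: Pab(L + a)/(6LEI) = 38.12/EI
  θ_X0 = 123.8/EI,  θ_Y0 = 108.5/EI
Flexibility coefficients: a unit moment at one end gives L/(3EI) there and L/(6EI) at the far end, so f₁₁ = f₂₂ = 1.333/EI and f₁₂ = f₂₁ = 0.6667/EI.
Compatibility — zero rotation at each built-in end:
  1.333 M_X + 0.6667 M_Y = 123.8
  0.6667 M_X + 1.333 M_Y = 108.5
Solving the pair gives M_X = 69.51 kN·m and M_Y = 46.64 kN·m (hogging).

M_Y = 46.64 kN·m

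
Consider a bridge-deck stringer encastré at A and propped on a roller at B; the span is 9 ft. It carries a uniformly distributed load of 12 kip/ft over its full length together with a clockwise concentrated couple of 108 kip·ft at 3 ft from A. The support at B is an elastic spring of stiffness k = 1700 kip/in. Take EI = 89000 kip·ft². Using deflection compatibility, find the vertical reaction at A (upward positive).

R_A = 58.39 kip

Choose R_B as the redundant. The primary structure is the cantilever fixed at A.
Free-end deflection of the primary structure under the applied loading (downward +):
  UDL 12: wL⁴/(8EI) = 9842/EI
  clockwise couple 108 at a = 3: M₀a(2L − a)/(2EI) = 2430/EI
  δ_0 = 12272/EI
Tip deflection under a unit load at B: L³/(3EI) = 243/EI.
With EI = 89000 kip·ft²: δ_0 = 0.13788 ft and δ_{BB} = 0.00273 ft/kip.
Compatibility — the spring shortens by R_B/k under the reaction it provides: δ_0 − R_B·δ_{BB} = R_B/k. With 1/k = 1/(1700×12) ft/kip = 0.000049 ft/kip, R_B = δ_0 / (δ_{BB} + 1/k) = 0.13788 / (0.00273 + 0.000049) = 49.61 kip.
Vertical equilibrium: R_A = ΣP − R_B = 108 − 49.61 = 58.39 kip.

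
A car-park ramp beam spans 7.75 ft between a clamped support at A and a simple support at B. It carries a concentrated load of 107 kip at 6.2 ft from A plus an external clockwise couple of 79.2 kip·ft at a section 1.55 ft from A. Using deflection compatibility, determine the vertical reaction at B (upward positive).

Release the roller at B. Primary structure: cantilever fixed at A.
Downward deflection at the released point B due to the loads:
  point load 107 at a = 6.2: Pa²(3L − a)/(6EI) = 11688/EI
  clockwise couple 79.2 at a = 1.55: M₀a(2L − a)/(2EI) = 856.3/EI
  δ_0 = 12544/EI
Tip deflection under a unit load at B: L³/(3EI) = 155.2/EI.
The prop prevents deflection at B: R_B = δ_0/δ_{BB} = 12544/155.2 = 80.85 kip.

R_B = 80.85 kip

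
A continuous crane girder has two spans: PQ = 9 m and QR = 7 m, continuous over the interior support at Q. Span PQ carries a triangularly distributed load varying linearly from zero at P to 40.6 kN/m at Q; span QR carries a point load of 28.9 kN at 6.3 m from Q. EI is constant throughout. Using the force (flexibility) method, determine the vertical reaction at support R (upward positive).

Take M_Q as the redundant. Released structure: two simple spans PQ and QR with a hinge at Q.
Discontinuity in slope at Q on the released structure — sum the simple-span end rotations:
  span PQ: triangular load, peak 40.6: w₀L³/(45EI) = 657.7/EI
  span QR: point load 28.9 at a = 6.3: Pab(L + b)/(6LEI) = 23.37/EI
  relative rotation θ_0 = (657.7 + 23.37)/EI = 681.1/EI
A unit hogging moment at Q produces rotation L₁/(3EI) + L₂/(3EI) = 5.333/EI.
Compatibility: M_Q·(L₁+L₂)/(3EI) = θ_0, giving M_Q = 127.7 kN·m (hogging).
Span QR, ΣM about R: R_Q^{QR}·7 = 20.23 + 127.7, so R_Q^{QR} = 21.13 kN and R_R = 28.9 − 21.13 = 7.767 kN.

R_R = 7.767 kN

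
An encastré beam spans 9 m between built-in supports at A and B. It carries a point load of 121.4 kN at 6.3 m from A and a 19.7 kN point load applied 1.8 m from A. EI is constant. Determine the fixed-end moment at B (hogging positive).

M_B = 166.3 kN·m

Take the two fixed-end moments M_A, M_B as redundants; the released structure is the simple span AB.
End rotations of the released simple span under the applied load (×1/EI):
  at A: point load 121.4 at a = 6.3: Pab(L + b)/(6LEI) = 447.4/EI
  at B: point load 121.4 at a = 6.3: Pab(L + a)/(6LEI) = 585.1/EI
  at A: point load 19.7 at a = 1.8: Pab(L + b)/(6LEI) = 76.59/EI
  at B: point load 19.7 at a = 1.8: Pab(L + a)/(6LEI) = 51.06/EI
  θ_A0 = 524/EI,  θ_B0 = 636.1/EI
Flexibility coefficients: a unit moment at one end gives L/(3EI) there and L/(6EI) at the far end, so f₁₁ = f₂₂ = 3/EI and f₁₂ = f₂₁ = 1.5/EI.
Compatibility — zero rotation at each built-in end:
  3 M_A + 1.5 M_B = 524
  1.5 M_A + 3 M_B = 636.1
Solving the pair gives M_A = 91.53 kN·m and M_B = 166.3 kN·m (hogging).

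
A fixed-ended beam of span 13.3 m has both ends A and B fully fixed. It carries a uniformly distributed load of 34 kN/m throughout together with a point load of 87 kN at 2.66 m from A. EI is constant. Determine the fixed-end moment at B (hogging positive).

M_B = 538.2 kN·m

Release both end moments; the primary structure is a simply-supported span AB with redundants M_A and M_B.
On the primary (simply-supported) span, the end slopes from the loading are:
  at A: UDL 34: wL³/(24EI) = 3333/EI
  at B: UDL 34: wL³/(24EI) = 3333/EI
  at A: point load 87 at a = 2.66: Pab(L + b)/(6LEI) = 738.7/EI
  at B: point load 87 at a = 2.66: Pab(L + a)/(6LEI) = 492.5/EI
  θ_A0 = 4072/EI,  θ_B0 = 3825/EI
Flexibility coefficients: a unit moment at one end gives L/(3EI) there and L/(6EI) at the far end, so f₁₁ = f₂₂ = 4.433/EI and f₁₂ = f₂₁ = 2.217/EI.
Compatibility — zero rotation at each built-in end:
  4.433 M_A + 2.217 M_B = 4072
  2.217 M_A + 4.433 M_B = 3825
Solving the pair gives M_A = 649.3 kN·m and M_B = 538.2 kN·m (hogging).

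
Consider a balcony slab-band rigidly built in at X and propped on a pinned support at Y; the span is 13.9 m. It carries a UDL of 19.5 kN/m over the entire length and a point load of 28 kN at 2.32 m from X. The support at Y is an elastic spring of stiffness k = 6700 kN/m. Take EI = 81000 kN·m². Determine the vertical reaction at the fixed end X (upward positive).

Choose R_Y as the redundant. The primary structure is the cantilever fixed at X.
Primary-structure tip deflection at Y by superposition:
  UDL 19.5: wL⁴/(8EI) = 90992/EI
  point load 28 at a = 2.32: Pa²(3L − a)/(6EI) = 989.1/EI
  δ_0 = 91981/EI
Tip deflection under a unit load at Y: L³/(3EI) = 895.2/EI.
With EI = 81000 kN·m²: δ_0 = 1.1356 m and δ_{YY} = 0.011052 m/kN.
Compatibility — the spring shortens by R_Y/k under the reaction it provides: δ_0 − R_Y·δ_{YY} = R_Y/k. With 1/k = 0.000149 m/kN, R_Y = δ_0 / (δ_{YY} + 1/k) = 1.1356 / (0.011052 + 0.000149) = 101.4 kN.
Vertical equilibrium: R_X = ΣP − R_Y = 299.1 − 101.4 = 197.7 kN.

R_X = 197.7 kN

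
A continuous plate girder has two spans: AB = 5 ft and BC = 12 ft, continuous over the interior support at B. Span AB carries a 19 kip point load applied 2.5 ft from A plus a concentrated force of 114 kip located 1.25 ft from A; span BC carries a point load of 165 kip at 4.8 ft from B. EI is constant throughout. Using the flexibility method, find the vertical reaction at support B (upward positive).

R_B = 220.1 kip

Take M_B as the redundant. Released structure: two simple spans AB and BC with a hinge at B.
End slopes at the hinge B, treating each span as simply supported:
  span AB: point load 19 at a = 2.5: Pab(L + a)/(6LEI) = 29.69/EI
  span AB: point load 114 at a = 1.25: Pab(L + a)/(6LEI) = 111.3/EI
  span BC: point load 165 at a = 4.8: Pab(L + b)/(6LEI) = 1521/EI
  relative rotation θ_0 = (141 + 1521)/EI = 1662/EI
A unit hogging moment at B produces rotation L₁/(3EI) + L₂/(3EI) = 5.667/EI.
Slope continuity at B: θ_0 = M_B·5.667/EI, so M_B = 1662/5.667 = 293.2 kip·ft (hogging).
Span AB, ΣM about A with M_B applied at B: R_B^{AB}·5 = 190 + 293.2, so R_B^{AB} = 96.65 kip and R_A = 133 − 96.65 = 36.35 kip.
Span BC, ΣM about C: R_B^{BC}·12 = 1188 + 293.2, so R_B^{BC} = 123.4 kip and R_C = 165 − 123.4 = 41.56 kip.
R_B = 96.65 + 123.4 = 220.1 kip.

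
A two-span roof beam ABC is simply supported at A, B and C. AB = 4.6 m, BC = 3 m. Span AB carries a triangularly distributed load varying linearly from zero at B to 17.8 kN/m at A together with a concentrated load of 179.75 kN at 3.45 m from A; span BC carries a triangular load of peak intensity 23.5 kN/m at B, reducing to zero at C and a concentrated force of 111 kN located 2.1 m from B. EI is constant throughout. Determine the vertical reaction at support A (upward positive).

R_A = 46.38 kN

Insert a hinge at B; M_B is the redundant, and each span becomes simply supported.
Discontinuity in slope at B on the released structure — sum the simple-span end rotations:
  span AB: triangular load, peak 17.8: 7w₀L³/(360EI) = 33.69/EI
  span AB: point load 179.75 at a = 3.45: Pab(L + a)/(6LEI) = 208/EI
  span BC: triangular load, peak 23.5: w₀L³/(45EI) = 14.1/EI
  span BC: point load 111 at a = 2.1: Pab(L + b)/(6LEI) = 45.45/EI
  relative rotation θ_0 = (241.7 + 59.55)/EI = 301.2/EI
A unit hogging moment at B produces rotation L₁/(3EI) + L₂/(3EI) = 2.533/EI.
Slope continuity at B: θ_0 = M_B·2.533/EI, so M_B = 301.2/2.533 = 118.9 kN·m (hogging).
Span AB, ΣM about A with M_B applied at B: R_B^{AB}·4.6 = 682.9 + 118.9, so R_B^{AB} = 174.3 kN and R_A = 220.7 − 174.3 = 46.38 kN.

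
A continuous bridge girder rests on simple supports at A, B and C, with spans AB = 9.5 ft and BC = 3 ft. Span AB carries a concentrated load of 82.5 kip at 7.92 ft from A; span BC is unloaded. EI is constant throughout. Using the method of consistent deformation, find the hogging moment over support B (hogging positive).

Take M_B as the redundant. Released structure: two simple spans AB and BC with a hinge at B.
Rotations at B on the released spans (each span's end-slope, ×1/EI):
  span AB: point load 82.5 at a = 7.92: Pab(L + a)/(6LEI) = 315.5/EI
  relative rotation θ_0 = (315.5 + 0)/EI = 315.5/EI
A unit hogging moment at B produces rotation L₁/(3EI) + L₂/(3EI) = 4.167/EI.
Slope continuity at B: θ_0 = M_B·4.167/EI, so M_B = 315.5/4.167 = 75.72 kip·ft (hogging).

M_B = 75.72 kip·ft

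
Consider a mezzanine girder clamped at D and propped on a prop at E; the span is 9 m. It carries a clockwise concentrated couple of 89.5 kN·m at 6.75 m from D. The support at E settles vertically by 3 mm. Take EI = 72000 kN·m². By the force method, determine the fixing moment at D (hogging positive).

Remove the prop at E; the released (primary) structure is a cantilever built in at D.
Downward deflection at the released point E due to the loads:
  clockwise couple 89.5 at a = 6.75: M₀a(2L − a)/(2EI) = 3398/EI
Flexibility coefficient — unit upward force at E: δ_{EE} = L³/(3EI) = 243/EI.
With EI = 72000 kN·m²: δ_0 = 0.047197 m and δ_{EE} = 0.003375 m/kN.
Compatibility — the beam at E must follow the support down by 0.003 m: δ_0 − R_E·δ_{EE} = 0.003, so R_E = (0.047197 − 0.003)/0.003375 = 13.1 kN.
Moment equilibrium about D: M_D = Σ(load moments about D) − R_E·L = 89.5 − 13.1×9 = -28.36 kN·m.

M_D = -28.36 kN·m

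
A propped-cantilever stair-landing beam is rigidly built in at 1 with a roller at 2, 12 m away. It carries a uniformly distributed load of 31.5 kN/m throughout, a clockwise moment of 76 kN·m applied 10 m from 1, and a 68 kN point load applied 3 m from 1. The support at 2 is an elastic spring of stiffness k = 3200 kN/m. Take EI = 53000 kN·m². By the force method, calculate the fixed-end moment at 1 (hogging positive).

Choose R_2 as the redundant. The primary structure is the cantilever fixed at 1.
Free-end deflection of the primary structure under the applied loading (downward +):
  UDL 31.5: wL⁴/(8EI) = 81648/EI
  clockwise couple 76 at a = 10: M₀a(2L − a)/(2EI) = 5320/EI
  point load 68 at a = 3: Pa²(3L − a)/(6EI) = 3366/EI
  δ_0 = 90334/EI
Flexibility coefficient — unit upward force at 2: δ_{22} = L³/(3EI) = 576/EI.
With EI = 53000 kN·m²: δ_0 = 1.7044 m and δ_{22} = 0.010868 m/kN.
Compatibility — the spring shortens by R_2/k under the reaction it provides: δ_0 − R_2·δ_{22} = R_2/k. With 1/k = 0.000313 m/kN, R_2 = δ_0 / (δ_{22} + 1/k) = 1.7044 / (0.010868 + 0.000313) = 152.4 kN.
Moment equilibrium about 1: M_1 = Σ(load moments about 1) − R_2·L = 2548 − 152.4×12 = 718.6 kN·m.

M_1 = 718.6 kN·m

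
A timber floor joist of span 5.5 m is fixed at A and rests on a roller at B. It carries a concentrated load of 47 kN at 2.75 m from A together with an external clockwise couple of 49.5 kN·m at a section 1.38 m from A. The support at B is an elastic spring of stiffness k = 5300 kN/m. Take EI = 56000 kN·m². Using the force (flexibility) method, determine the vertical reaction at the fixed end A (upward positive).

R_A = 29.69 kN

Release the roller at B. Primary structure: cantilever fixed at A.
Primary-structure tip deflection at B by superposition:
  point load 47 at a = 2.75: Pa²(3L − a)/(6EI) = 814.5/EI
  clockwise couple 49.5 at a = 1.38: M₀a(2L − a)/(2EI) = 328.6/EI
  δ_0 = 1143/EI
Flexibility coefficient — unit upward force at B: δ_{BB} = L³/(3EI) = 55.46/EI.
With EI = 56000 kN·m²: δ_0 = 0.020413 m and δ_{BB} = 0.00099 m/kN.
Compatibility — the spring shortens by R_B/k under the reaction it provides: δ_0 − R_B·δ_{BB} = R_B/k. With 1/k = 0.000189 m/kN, R_B = δ_0 / (δ_{BB} + 1/k) = 0.020413 / (0.00099 + 0.000189) = 17.31 kN.
Vertical equilibrium: R_A = ΣP − R_B = 47 − 17.31 = 29.69 kN.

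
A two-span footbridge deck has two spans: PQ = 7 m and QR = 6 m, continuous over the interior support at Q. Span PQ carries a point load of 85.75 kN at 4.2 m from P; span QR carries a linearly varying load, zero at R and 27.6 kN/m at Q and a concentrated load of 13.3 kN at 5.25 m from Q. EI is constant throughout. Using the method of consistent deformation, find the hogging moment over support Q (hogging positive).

M_Q = 94.89 kN·m

Take M_Q as the redundant. Released structure: two simple spans PQ and QR with a hinge at Q.
Rotations at Q on the released spans (each span's end-slope, ×1/EI):
  span PQ: point load 85.75 at a = 4.2: Pab(L + a)/(6LEI) = 268.9/EI
  span QR: triangular load, peak 27.6: w₀L³/(45EI) = 132.5/EI
  span QR: point load 13.3 at a = 5.25: Pab(L + b)/(6LEI) = 9.819/EI
  relative rotation θ_0 = (268.9 + 142.3)/EI = 411.2/EI
A unit hogging moment at Q produces rotation L₁/(3EI) + L₂/(3EI) = 4.333/EI.
Compatibility: M_Q·(L₁+L₂)/(3EI) = θ_0, giving M_Q = 94.89 kN·m (hogging).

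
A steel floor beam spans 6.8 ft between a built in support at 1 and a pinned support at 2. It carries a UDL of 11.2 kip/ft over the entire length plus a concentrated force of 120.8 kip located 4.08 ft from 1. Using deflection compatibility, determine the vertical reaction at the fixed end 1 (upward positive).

Remove the prop at 2; the released (primary) structure is a cantilever built in at 1.
Primary-structure tip deflection at 2 by superposition:
  UDL 11.2: wL⁴/(8EI) = 2993/EI
  point load 120.8 at a = 4.08: Pa²(3L − a)/(6EI) = 5470/EI
  δ_0 = 8463/EI
Flexibility coefficient — unit upward force at 2: δ_{22} = L³/(3EI) = 104.8/EI.
Compatibility at 2: δ_0 − R_2·δ_{22} = 0, so R_2 = 8463/104.8 = 80.75 kip.
Vertical equilibrium: R_1 = ΣP − R_2 = 197 − 80.75 = 116.2 kip.

R_1 = 116.2 kip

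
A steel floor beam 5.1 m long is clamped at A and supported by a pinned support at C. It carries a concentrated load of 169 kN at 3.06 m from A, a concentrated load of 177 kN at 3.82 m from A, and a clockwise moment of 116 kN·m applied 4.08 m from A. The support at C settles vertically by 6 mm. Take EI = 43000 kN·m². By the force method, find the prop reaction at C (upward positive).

R_C = 211.7 kN

Remove the prop at C; the released (primary) structure is a cantilever built in at A.
Downward deflection at the released point C due to the loads:
  point load 169 at a = 3.06: Pa²(3L − a)/(6EI) = 3228/EI
  point load 177 at a = 3.82: Pa²(3L − a)/(6EI) = 4942/EI
  clockwise couple 116 at a = 4.08: M₀a(2L − a)/(2EI) = 1448/EI
  δ_0 = 9618/EI
Flexibility coefficient — unit upward force at C: δ_{CC} = L³/(3EI) = 44.22/EI.
With EI = 43000 kN·m²: δ_0 = 0.22368 m and δ_{CC} = 0.001028 m/kN.
Compatibility — the beam at C must follow the support down by 0.006 m: δ_0 − R_C·δ_{CC} = 0.006, so R_C = (0.22368 − 0.006)/0.001028 = 211.7 kN.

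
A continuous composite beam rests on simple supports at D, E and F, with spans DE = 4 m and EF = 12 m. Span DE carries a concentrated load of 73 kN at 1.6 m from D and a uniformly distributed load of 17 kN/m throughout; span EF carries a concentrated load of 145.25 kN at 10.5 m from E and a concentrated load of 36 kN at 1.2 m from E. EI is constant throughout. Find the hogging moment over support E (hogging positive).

Insert a hinge at E; M_E is the redundant, and each span becomes simply supported.
Discontinuity in slope at E on the released structure — sum the simple-span end rotations:
  span DE: point load 73 at a = 1.6: Pab(L + a)/(6LEI) = 65.41/EI
  span DE: UDL 17: wL³/(24EI) = 45.33/EI
  span EF: point load 145.25 at a = 10.5: Pab(L + b)/(6LEI) = 428.9/EI
  span EF: point load 36 at a = 1.2: Pab(L + b)/(6LEI) = 147.7/EI
  relative rotation θ_0 = (110.7 + 576.7)/EI = 687.4/EI
A unit hogging moment at E produces rotation L₁/(3EI) + L₂/(3EI) = 5.333/EI.
Slope continuity at E: θ_0 = M_E·5.333/EI, so M_E = 687.4/5.333 = 128.9 kN·m (hogging).

M_E = 128.9 kN·m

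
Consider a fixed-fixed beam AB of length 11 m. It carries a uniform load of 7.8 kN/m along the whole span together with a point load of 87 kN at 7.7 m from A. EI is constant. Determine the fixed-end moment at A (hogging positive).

M_A = 138.9 kN·m

Take the two fixed-end moments M_A, M_B as redundants; the released structure is the simple span AB.
Simple-span end rotations at A and B under the given loads:
  at A: UDL 7.8: wL³/(24EI) = 432.6/EI
  at B: UDL 7.8: wL³/(24EI) = 432.6/EI
  at A: point load 87 at a = 7.7: Pab(L + b)/(6LEI) = 479/EI
  at B: point load 87 at a = 7.7: Pab(L + a)/(6LEI) = 626.4/EI
  θ_A0 = 911.6/EI,  θ_B0 = 1059/EI
Flexibility coefficients: a unit moment at one end gives L/(3EI) there and L/(6EI) at the far end, so f₁₁ = f₂₂ = 3.667/EI and f₁₂ = f₂₁ = 1.833/EI.
Compatibility — zero rotation at each built-in end:
  3.667 M_A + 1.833 M_B = 911.6
  1.833 M_A + 3.667 M_B = 1059
Solving the pair gives M_A = 138.9 kN·m and M_B = 219.3 kN·m (hogging).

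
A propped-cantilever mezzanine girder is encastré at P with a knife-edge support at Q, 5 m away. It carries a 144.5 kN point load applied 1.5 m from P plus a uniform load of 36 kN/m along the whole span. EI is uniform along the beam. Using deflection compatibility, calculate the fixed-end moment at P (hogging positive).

Release the roller at Q. Primary structure: cantilever fixed at P.
Downward deflection at the released point Q due to the loads:
  point load 144.5 at a = 1.5: Pa²(3L − a)/(6EI) = 731.5/EI
  UDL 36: wL⁴/(8EI) = 2812/EI
  δ_0 = 3544/EI
Tip deflection under a unit load at Q: L³/(3EI) = 41.67/EI.
Compatibility at Q: δ_0 − R_Q·δ_{QQ} = 0, so R_Q = 3544/41.67 = 85.06 kN.
Moment equilibrium about P: M_P = Σ(load moments about P) − R_Q·L = 666.8 − 85.06×5 = 241.5 kN·m.

M_P = 241.5 kN·m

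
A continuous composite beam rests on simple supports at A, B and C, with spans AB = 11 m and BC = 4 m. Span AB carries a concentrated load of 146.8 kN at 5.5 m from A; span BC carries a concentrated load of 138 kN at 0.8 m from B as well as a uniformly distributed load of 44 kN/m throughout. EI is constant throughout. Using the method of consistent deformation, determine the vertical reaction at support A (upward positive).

R_A = 49.15 kN

Release continuity at B by inserting a hinge; the redundant is the internal moment M_B. The primary structure is two simply-supported spans AB and BC.
Rotations at B on the released spans (each span's end-slope, ×1/EI):
  span AB: point load 146.8 at a = 5.5: Pab(L + a)/(6LEI) = 1110/EI
  span BC: point load 138 at a = 0.8: Pab(L + b)/(6LEI) = 106/EI
  span BC: UDL 44: wL³/(24EI) = 117.3/EI
  relative rotation θ_0 = (1110 + 223.3)/EI = 1333/EI
A unit hogging moment at B produces rotation L₁/(3EI) + L₂/(3EI) = 5/EI.
Compatibility: M_B·(L₁+L₂)/(3EI) = θ_0, giving M_B = 266.7 kN·m (hogging).
Span AB, ΣM about A with M_B applied at B: R_B^{AB}·11 = 807.4 + 266.7, so R_B^{AB} = 97.65 kN and R_A = 146.8 − 97.65 = 49.15 kN.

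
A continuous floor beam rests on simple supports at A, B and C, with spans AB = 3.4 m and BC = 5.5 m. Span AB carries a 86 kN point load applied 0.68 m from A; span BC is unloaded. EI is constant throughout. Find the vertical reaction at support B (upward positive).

R_B = 22.3 kN

Release continuity at B by inserting a hinge; the redundant is the internal moment M_B. The primary structure is two simply-supported spans AB and BC.
Rotations at B on the released spans (each span's end-slope, ×1/EI):
  span AB: point load 86 at a = 0.68: Pab(L + a)/(6LEI) = 31.81/EI
  relative rotation θ_0 = (31.81 + 0)/EI = 31.81/EI
A unit hogging moment at B produces rotation L₁/(3EI) + L₂/(3EI) = 2.967/EI.
Compatibility: M_B·(L₁+L₂)/(3EI) = θ_0, giving M_B = 10.72 kN·m (hogging).
Span AB, ΣM about A with M_B applied at B: R_B^{AB}·3.4 = 58.48 + 10.72, so R_B^{AB} = 20.35 kN and R_A = 86 − 20.35 = 65.65 kN.
Span BC, ΣM about C: R_B^{BC}·5.5 = 0 + 10.72, so R_B^{BC} = 1.95 kN and R_C = 0 − 1.95 = -1.95 kN.
R_B = 20.35 + 1.95 = 22.3 kN.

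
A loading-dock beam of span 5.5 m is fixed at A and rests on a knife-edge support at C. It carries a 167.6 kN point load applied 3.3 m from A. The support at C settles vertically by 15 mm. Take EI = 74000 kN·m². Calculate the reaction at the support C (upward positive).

Release the roller at C. Primary structure: cantilever fixed at A.
Downward deflection at the released point C due to the loads:
  point load 167.6 at a = 3.3: Pa²(3L − a)/(6EI) = 4015/EI
Flexibility coefficient — unit upward force at C: δ_{CC} = L³/(3EI) = 55.46/EI.
With EI = 74000 kN·m²: δ_0 = 0.054262 m and δ_{CC} = 0.000749 m/kN.
Compatibility — the beam at C must follow the support down by 0.015 m: δ_0 − R_C·δ_{CC} = 0.015, so R_C = (0.054262 − 0.015)/0.000749 = 52.39 kN.

R_C = 52.39 kN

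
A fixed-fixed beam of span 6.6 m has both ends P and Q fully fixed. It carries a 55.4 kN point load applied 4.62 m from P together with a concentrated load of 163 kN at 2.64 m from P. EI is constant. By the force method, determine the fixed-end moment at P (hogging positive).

Release both end moments; the primary structure is a simply-supported span PQ with redundants M_P and M_Q.
Simple-span end rotations at P and Q under the given loads:
  at P: point load 55.4 at a = 4.62: Pab(L + b)/(6LEI) = 109.8/EI
  at Q: point load 55.4 at a = 4.62: Pab(L + a)/(6LEI) = 143.6/EI
  at P: point load 163 at a = 2.64: Pab(L + b)/(6LEI) = 454.4/EI
  at Q: point load 163 at a = 2.64: Pab(L + a)/(6LEI) = 397.6/EI
  θ_P0 = 564.2/EI,  θ_Q0 = 541.2/EI
Flexibility coefficients: a unit moment at one end gives L/(3EI) there and L/(6EI) at the far end, so f₁₁ = f₂₂ = 2.2/EI and f₁₂ = f₂₁ = 1.1/EI.
Compatibility — zero rotation at each built-in end:
  2.2 M_P + 1.1 M_Q = 564.2
  1.1 M_P + 2.2 M_Q = 541.2
Solving the pair gives M_P = 178 kN·m and M_Q = 157 kN·m (hogging).

M_P = 178 kN·m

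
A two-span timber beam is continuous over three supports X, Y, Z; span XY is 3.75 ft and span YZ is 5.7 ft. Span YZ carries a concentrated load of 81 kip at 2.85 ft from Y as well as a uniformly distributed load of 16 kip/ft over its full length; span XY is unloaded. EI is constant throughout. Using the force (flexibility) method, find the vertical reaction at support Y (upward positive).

R_Y = 126.5 kip

Insert a hinge at Y; M_Y is the redundant, and each span becomes simply supported.
End slopes at the hinge Y, treating each span as simply supported:
  span YZ: point load 81 at a = 2.85: Pab(L + b)/(6LEI) = 164.5/EI
  span YZ: UDL 16: wL³/(24EI) = 123.5/EI
  relative rotation θ_0 = (0 + 287.9)/EI = 287.9/EI
A unit hogging moment at Y produces rotation L₁/(3EI) + L₂/(3EI) = 3.15/EI.
Compatibility: M_Y·(L₁+L₂)/(3EI) = θ_0, giving M_Y = 91.41 kip·ft (hogging).
Span XY, ΣM about X with M_Y applied at Y: R_Y^{XY}·3.75 = 0 + 91.41, so R_Y^{XY} = 24.38 kip and R_X = 0 − 24.38 = -24.38 kip.
Span YZ, ΣM about Z: R_Y^{YZ}·5.7 = 490.8 + 91.41, so R_Y^{YZ} = 102.1 kip and R_Z = 172.2 − 102.1 = 70.06 kip.
R_Y = 24.38 + 102.1 = 126.5 kip.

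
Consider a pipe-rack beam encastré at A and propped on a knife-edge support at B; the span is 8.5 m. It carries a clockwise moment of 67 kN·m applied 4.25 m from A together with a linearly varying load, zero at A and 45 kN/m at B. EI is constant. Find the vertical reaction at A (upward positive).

R_A = 77.19 kN

Choose R_B as the redundant. The primary structure is the cantilever fixed at A.
Downward deflection at the released point B due to the loads:
  clockwise couple 67 at a = 4.25: M₀a(2L − a)/(2EI) = 1815/EI
  triangular load, peak 45 at the free end: 11w₀L⁴/(120EI) = 21533/EI
  δ_0 = 23348/EI
Flexibility coefficient — unit upward force at B: δ_{BB} = L³/(3EI) = 204.7/EI.
The prop prevents deflection at B: R_B = δ_0/δ_{BB} = 23348/204.7 = 114.1 kN.
Vertical equilibrium: R_A = ΣP − R_B = 191.2 − 114.1 = 77.19 kN.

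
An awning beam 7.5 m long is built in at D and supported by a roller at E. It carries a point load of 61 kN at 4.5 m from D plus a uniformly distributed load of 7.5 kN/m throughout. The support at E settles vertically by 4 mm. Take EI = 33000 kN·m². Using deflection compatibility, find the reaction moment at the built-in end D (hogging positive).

M_D = 136.6 kN·m

Remove the prop at E; the released (primary) structure is a cantilever built in at D.
Primary-structure tip deflection at E by superposition:
  point load 61 at a = 4.5: Pa²(3L − a)/(6EI) = 3706/EI
  UDL 7.5: wL⁴/(8EI) = 2966/EI
  δ_0 = 6672/EI
Tip deflection under a unit load at E: L³/(3EI) = 140.6/EI.
With EI = 33000 kN·m²: δ_0 = 0.20218 m and δ_{EE} = 0.004261 m/kN.
Compatibility — the beam at E must follow the support down by 0.004 m: δ_0 − R_E·δ_{EE} = 0.004, so R_E = (0.20218 − 0.004)/0.004261 = 46.51 kN.
Moment equilibrium about D: M_D = Σ(load moments about D) − R_E·L = 485.4 − 46.51×7.5 = 136.6 kN·m.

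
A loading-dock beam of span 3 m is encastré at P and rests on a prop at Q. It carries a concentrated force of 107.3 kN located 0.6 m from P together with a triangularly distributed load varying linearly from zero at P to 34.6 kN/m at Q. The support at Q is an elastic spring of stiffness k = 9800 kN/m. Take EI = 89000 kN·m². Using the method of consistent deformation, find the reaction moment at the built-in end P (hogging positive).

M_P = 116.6 kN·m

Choose R_Q as the redundant. The primary structure is the cantilever fixed at P.
Free-end deflection of the primary structure under the applied loading (downward +):
  point load 107.3 at a = 0.6: Pa²(3L − a)/(6EI) = 54.08/EI
  triangular load, peak 34.6 at the free end: 11w₀L⁴/(120EI) = 256.9/EI
  δ_0 = 311/EI
Tip deflection under a unit load at Q: L³/(3EI) = 9/EI.
With EI = 89000 kN·m²: δ_0 = 0.003494 m and δ_{QQ} = 0.000101 m/kN.
Compatibility — the spring shortens by R_Q/k under the reaction it provides: δ_0 − R_Q·δ_{QQ} = R_Q/k. With 1/k = 0.000102 m/kN, R_Q = δ_0 / (δ_{QQ} + 1/k) = 0.003494 / (0.000101 + 0.000102) = 17.2 kN.
Moment equilibrium about P: M_P = Σ(load moments about P) − R_Q·L = 168.2 − 17.2×3 = 116.6 kN·m.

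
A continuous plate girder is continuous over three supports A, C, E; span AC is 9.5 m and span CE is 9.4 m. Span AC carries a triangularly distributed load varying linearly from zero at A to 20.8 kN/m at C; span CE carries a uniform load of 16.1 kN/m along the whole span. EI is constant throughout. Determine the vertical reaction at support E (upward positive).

Release continuity at C by inserting a hinge; the redundant is the internal moment M_C. The primary structure is two simply-supported spans AC and CE.
End slopes at the hinge C, treating each span as simply supported:
  span AC: triangular load, peak 20.8: w₀L³/(45EI) = 396.3/EI
  span CE: UDL 16.1: wL³/(24EI) = 557.2/EI
  relative rotation θ_0 = (396.3 + 557.2)/EI = 953.5/EI
A unit hogging moment at C produces rotation L₁/(3EI) + L₂/(3EI) = 6.3/EI.
Compatibility: M_C·(L₁+L₂)/(3EI) = θ_0, giving M_C = 151.3 kN·m (hogging).
Span CE, ΣM about E: R_C^{CE}·9.4 = 711.3 + 151.3, so R_C^{CE} = 91.77 kN and R_E = 151.3 − 91.77 = 59.57 kN.

R_E = 59.57 kN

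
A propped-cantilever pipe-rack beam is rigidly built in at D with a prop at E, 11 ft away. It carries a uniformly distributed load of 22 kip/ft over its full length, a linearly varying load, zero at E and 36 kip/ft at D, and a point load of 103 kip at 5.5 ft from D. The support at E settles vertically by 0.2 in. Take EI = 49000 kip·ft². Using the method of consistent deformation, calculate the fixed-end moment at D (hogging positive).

Release the roller at E. Primary structure: cantilever fixed at D.
Primary-structure tip deflection at E by superposition:
  UDL 22: wL⁴/(8EI) = 40263/EI
  triangular load, peak 36 at the fixed end: w₀L⁴/(30EI) = 17569/EI
  point load 103 at a = 5.5: Pa²(3L − a)/(6EI) = 14281/EI
  δ_0 = 72112/EI
Tip deflection under a unit load at E: L³/(3EI) = 443.7/EI.
With EI = 49000 kip·ft²: δ_0 = 1.4717 ft and δ_{EE} = 0.009054 ft/kip.
Compatibility — the beam at E must follow the support down by 0.01667 ft: δ_0 − R_E·δ_{EE} = 0.01667, so R_E = (1.4717 − 0.01667)/0.009054 = 160.7 kip.
Moment equilibrium about D: M_D = Σ(load moments about D) − R_E·L = 2624 − 160.7×11 = 855.8 kip·ft.

M_D = 855.8 kip·ft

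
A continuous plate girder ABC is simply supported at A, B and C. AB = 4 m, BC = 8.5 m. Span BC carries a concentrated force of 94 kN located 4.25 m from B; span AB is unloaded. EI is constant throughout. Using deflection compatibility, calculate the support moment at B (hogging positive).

M_B = 101.9 kN·m

Insert a hinge at B; M_B is the redundant, and each span becomes simply supported.
Discontinuity in slope at B on the released structure — sum the simple-span end rotations:
  span BC: point load 94 at a = 4.25: Pab(L + b)/(6LEI) = 424.5/EI
  relative rotation θ_0 = (0 + 424.5)/EI = 424.5/EI
A unit hogging moment at B produces rotation L₁/(3EI) + L₂/(3EI) = 4.167/EI.
Compatibility: M_B·(L₁+L₂)/(3EI) = θ_0, giving M_B = 101.9 kN·m (hogging).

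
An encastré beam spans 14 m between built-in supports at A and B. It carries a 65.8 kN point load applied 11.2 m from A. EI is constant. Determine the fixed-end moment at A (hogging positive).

Release both end moments; the primary structure is a simply-supported span AB with redundants M_A and M_B.
Simple-span end rotations at A and B under the given loads:
  at A: point load 65.8 at a = 11.2: Pab(L + b)/(6LEI) = 412.7/EI
  at B: point load 65.8 at a = 11.2: Pab(L + a)/(6LEI) = 619/EI
  θ_A0 = 412.7/EI,  θ_B0 = 619/EI
Flexibility coefficients: a unit moment at one end gives L/(3EI) there and L/(6EI) at the far end, so f₁₁ = f₂₂ = 4.667/EI and f₁₂ = f₂₁ = 2.333/EI.
Compatibility — zero rotation at each built-in end:
  4.667 M_A + 2.333 M_B = 412.7
  2.333 M_A + 4.667 M_B = 619
Solving the pair gives M_A = 29.48 kN·m and M_B = 117.9 kN·m (hogging).

M_A = 29.48 kN·m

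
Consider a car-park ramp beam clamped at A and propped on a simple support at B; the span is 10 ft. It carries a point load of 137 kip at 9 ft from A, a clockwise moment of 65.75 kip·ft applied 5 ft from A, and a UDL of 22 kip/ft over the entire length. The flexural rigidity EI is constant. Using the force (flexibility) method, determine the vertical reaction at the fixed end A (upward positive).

R_A = 150.6 kip

Choose R_B as the redundant. The primary structure is the cantilever fixed at A.
Deflection at B on the released cantilever, summing each load's contribution:
  point load 137 at a = 9: Pa²(3L − a)/(6EI) = 38840/EI
  clockwise couple 65.75 at a = 5: M₀a(2L − a)/(2EI) = 2466/EI
  UDL 22: wL⁴/(8EI) = 27500/EI
  δ_0 = 68805/EI
Tip deflection under a unit load at B: L³/(3EI) = 333.3/EI.
The prop prevents deflection at B: R_B = δ_0/δ_{BB} = 68805/333.3 = 206.4 kip.
Vertical equilibrium: R_A = ΣP − R_B = 357 − 206.4 = 150.6 kip.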